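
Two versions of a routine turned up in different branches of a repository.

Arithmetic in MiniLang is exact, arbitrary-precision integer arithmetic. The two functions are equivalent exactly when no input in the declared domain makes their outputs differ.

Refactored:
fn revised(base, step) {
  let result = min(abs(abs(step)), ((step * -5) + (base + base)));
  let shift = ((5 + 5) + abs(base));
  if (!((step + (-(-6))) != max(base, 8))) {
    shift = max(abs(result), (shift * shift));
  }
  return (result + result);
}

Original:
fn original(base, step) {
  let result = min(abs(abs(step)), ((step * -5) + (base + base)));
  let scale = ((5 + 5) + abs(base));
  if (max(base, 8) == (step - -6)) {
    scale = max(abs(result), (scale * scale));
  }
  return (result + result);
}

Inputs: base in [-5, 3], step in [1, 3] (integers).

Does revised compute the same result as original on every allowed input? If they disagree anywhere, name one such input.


Behavior is preserved: although boolean connective usage differs; and local variable names differ; and arithmetic usage differs; and comparison usage differs, the outputs never diverge.
Spot check at base=1, step=3 — original: result=-13, then scale=11, then (max(base, 8) == (step - -6)) is false, then returns -26. revised: result=-13, then shift=11, then (!((step + (-(-6))) != max(base, 8))) is false, then returns -26. Both give -26.
Sweeping the whole domain (27 inputs) finds no disagreement.
verdict: equivalent


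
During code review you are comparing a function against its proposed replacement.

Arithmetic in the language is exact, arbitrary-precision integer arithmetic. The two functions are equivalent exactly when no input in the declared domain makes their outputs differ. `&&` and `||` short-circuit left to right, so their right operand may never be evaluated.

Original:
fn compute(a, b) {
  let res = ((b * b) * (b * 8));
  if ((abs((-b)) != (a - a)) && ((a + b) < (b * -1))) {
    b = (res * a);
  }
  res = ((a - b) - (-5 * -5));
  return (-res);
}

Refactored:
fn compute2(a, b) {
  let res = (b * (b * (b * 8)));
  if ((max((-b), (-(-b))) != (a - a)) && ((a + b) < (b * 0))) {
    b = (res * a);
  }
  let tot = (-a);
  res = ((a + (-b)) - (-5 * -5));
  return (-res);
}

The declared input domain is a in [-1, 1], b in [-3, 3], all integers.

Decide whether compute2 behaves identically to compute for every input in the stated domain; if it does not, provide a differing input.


Not equivalent: a=1, b=-1 separates them (16 vs 23).
compute: res=-8, then ((abs((-b)) != (a - a)) && ((a + b) < (b * -1))) is true, then b=-8, then res=-16, then returns 16
compute2: res=-8, then ((max((-b), (-(-b))) != (a - a)) && ((a + b) < (b * 0))) is false, then tot=-1, then res=-23, then returns 23
verdict: not equivalent; witness: a=1, b=-1


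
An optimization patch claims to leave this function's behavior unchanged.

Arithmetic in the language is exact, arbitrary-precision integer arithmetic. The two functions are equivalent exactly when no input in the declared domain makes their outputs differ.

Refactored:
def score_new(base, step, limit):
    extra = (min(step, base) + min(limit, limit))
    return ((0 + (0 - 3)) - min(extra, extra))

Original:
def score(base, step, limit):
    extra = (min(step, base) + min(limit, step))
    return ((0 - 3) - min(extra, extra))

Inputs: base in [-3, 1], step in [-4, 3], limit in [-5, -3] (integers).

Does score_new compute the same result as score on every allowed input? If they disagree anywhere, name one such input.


These are not equivalent — on base=-3, step=-4, limit=-3 the outputs split (5 vs 4).
score: extra=-8, then returns 5
score_new: extra=-7, then returns 4
verdict: not equivalent; witness: base=-3, step=-4, limit=-3


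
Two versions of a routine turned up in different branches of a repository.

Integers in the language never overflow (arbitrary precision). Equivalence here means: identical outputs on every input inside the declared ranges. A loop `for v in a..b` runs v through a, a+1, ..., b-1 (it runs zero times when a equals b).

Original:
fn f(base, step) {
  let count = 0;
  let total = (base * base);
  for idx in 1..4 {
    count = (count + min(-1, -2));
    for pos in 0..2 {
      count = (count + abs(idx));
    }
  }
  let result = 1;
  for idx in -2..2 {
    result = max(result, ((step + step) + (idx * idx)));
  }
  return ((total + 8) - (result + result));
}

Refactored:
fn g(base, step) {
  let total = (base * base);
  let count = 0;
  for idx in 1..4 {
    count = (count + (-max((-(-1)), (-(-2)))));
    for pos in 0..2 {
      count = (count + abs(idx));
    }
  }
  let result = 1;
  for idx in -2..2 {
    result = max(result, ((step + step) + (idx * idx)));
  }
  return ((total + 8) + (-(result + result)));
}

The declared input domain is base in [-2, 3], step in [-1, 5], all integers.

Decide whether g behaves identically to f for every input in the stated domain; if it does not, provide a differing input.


Differences: min/max/abs usage differs; arithmetic usage differs — yet all 42 inputs agree.
verdict: equivalent


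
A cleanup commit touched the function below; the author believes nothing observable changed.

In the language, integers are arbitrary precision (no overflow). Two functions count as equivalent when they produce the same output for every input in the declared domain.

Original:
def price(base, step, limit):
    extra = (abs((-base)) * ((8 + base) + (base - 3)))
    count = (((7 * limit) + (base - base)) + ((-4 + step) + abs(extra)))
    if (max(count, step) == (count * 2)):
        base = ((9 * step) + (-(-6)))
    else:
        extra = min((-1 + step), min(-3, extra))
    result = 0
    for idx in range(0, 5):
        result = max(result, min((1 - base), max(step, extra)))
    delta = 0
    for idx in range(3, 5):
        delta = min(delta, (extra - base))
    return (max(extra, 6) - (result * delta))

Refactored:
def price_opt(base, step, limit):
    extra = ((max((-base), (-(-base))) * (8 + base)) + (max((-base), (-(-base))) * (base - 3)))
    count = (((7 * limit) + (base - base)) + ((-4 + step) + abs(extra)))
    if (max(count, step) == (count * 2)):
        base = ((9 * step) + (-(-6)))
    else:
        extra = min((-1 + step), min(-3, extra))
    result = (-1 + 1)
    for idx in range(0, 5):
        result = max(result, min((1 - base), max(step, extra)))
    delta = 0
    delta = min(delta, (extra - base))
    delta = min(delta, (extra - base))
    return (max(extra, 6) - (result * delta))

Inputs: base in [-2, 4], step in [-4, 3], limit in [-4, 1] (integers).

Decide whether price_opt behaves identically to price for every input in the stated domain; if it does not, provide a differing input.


Changes here: arithmetic usage differs; also min/max/abs usage differs; also constant usage differs; also loop structure differs; the full 336-point sweep finds no disagreement.
verdict: equivalent


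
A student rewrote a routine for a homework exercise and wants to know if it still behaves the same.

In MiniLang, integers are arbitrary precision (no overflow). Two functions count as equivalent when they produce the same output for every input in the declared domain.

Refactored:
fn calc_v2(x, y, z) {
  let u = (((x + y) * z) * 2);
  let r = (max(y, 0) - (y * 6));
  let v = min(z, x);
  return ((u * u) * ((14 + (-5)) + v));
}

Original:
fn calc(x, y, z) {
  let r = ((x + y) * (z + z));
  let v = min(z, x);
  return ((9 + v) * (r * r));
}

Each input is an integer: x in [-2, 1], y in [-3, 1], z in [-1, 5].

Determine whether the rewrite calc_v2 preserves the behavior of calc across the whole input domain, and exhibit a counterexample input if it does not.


The two versions differ — the changes include arithmetic usage differs, and constant usage differs, and local variable names differ, and statement counts differ, and min/max/abs usage differs.
One worked example (x=1, y=-3, z=4) — calc: r becomes -16; next v becomes 1; next final value 2560; calc_v2: u becomes -16; next r becomes 18; next v becomes 1; next final value 2560; agreement on 2560.
Sweeping the whole domain (140 inputs) finds no disagreement.
verdict: equivalent


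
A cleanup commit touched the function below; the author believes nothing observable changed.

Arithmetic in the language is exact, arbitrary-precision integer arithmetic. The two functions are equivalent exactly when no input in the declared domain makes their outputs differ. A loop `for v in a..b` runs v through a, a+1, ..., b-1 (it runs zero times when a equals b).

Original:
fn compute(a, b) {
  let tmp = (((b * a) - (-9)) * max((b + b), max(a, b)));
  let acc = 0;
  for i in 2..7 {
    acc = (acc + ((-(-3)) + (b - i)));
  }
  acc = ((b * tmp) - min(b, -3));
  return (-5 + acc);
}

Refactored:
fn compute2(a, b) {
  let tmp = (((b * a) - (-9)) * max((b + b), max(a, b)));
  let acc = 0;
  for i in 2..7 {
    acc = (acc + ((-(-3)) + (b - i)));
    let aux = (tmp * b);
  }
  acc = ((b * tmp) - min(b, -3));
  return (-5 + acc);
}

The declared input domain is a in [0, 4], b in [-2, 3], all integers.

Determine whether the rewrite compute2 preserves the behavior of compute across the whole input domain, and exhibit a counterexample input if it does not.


Reading the diff, among the changes: arithmetic usage differs, plus local variable names differ, plus statement counts differ.
One worked example (a=2, b=3) — compute: tmp=90, then acc=0, then (i=2), then acc=4, then (i=3), then acc=7, then (i=4), then acc=9, then (i=5), then acc=10, then (i=6), then acc=10, then acc=273, then returns 268; compute2: tmp=90, then acc=0, then (i=2), then acc=4, then aux=270, then (i=3), then acc=7, then aux=270, then (i=4), then acc=9, then aux=270, then (i=5), then acc=10, then aux=270, then (i=6), then acc=10, then aux=270, then acc=273, then returns 268; agreement on 268.
Across all 30 domain points the two functions coincide.
verdict: equivalent


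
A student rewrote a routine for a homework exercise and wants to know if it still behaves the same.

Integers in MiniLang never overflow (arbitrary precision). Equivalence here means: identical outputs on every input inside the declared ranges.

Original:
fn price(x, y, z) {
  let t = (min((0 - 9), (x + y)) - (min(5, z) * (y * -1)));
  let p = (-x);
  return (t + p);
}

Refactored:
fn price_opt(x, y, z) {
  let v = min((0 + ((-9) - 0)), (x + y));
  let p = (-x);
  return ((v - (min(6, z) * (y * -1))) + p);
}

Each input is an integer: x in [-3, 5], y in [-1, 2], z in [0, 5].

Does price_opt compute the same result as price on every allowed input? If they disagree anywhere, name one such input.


Equivalent. The one real change (`5` became `6`) has no effect anywhere in the declared ranges.
Every one of the 216 inputs gives matching results.
Spot check at x=4, y=-1, z=0 — price: t=-9, then p=-4, then returns -13. price_opt: v=-9, then p=-4, then returns -13. Both give -13.
verdict: equivalent


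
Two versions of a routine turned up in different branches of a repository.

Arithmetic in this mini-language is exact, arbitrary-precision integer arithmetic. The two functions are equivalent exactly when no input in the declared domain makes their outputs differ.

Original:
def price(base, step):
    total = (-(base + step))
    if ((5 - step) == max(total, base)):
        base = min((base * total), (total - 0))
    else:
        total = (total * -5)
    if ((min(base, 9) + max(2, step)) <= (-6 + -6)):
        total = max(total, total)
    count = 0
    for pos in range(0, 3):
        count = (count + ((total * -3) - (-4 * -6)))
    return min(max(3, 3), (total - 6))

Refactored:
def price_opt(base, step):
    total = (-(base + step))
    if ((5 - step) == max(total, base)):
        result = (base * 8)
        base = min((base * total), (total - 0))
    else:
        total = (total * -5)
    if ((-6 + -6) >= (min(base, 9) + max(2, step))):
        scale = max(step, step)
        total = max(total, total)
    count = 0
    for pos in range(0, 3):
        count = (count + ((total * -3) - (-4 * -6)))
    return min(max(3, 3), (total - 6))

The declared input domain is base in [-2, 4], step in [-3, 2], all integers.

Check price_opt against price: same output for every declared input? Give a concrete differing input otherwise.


Comparing the listings, the differences include: statement counts differ; also min/max/abs usage differs; also local variable names differ; also comparison usage differs; also constant usage differs; also arithmetic usage differs.
As a probe, take base=2, step=-1: price runs total := -1 | ((5 - step) == max(total, base)): false | total := 5 | ((min(base, 9) + max(2, step)) <= (-6 + -6)): false | count := 0 | iter pos=0: | count := -39 | iter pos=1: | count := -78 | iter pos=2: | count := -117 | result -1; price_opt runs total := -1 | ((5 - step) == max(total, base)): false | total := 5 | ((-6 + -6) >= (min(base, 9) + max(2, step))): false | count := 0 | iter pos=0: | count := -39 | iter pos=1: | count := -78 | iter pos=2: | count := -117 | result -1; both end at -1.
An exhaustive pass over the 42 declared inputs shows identical outputs.
verdict: equivalent


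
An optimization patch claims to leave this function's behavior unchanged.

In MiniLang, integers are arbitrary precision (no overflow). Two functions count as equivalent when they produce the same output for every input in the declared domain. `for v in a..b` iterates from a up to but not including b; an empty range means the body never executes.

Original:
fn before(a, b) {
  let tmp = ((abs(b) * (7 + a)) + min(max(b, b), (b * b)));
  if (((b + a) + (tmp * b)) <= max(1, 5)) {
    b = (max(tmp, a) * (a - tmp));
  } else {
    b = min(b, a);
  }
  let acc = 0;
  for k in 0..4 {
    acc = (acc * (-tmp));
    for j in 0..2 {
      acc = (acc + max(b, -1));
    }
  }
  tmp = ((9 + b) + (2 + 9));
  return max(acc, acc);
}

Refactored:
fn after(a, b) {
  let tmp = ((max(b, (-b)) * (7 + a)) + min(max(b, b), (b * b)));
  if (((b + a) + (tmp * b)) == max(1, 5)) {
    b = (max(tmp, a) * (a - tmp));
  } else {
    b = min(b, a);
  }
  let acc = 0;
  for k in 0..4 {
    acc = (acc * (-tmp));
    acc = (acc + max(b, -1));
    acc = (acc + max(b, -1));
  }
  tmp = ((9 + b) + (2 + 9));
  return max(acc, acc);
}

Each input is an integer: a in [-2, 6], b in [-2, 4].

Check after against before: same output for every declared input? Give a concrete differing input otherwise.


Run the pair on a=-2, b=0.
before: tmp = 0; (((b + a) + (tmp * b)) <= max(1, 5)) -> true; b = 0; acc = 0; [k=0]; acc = 0; [j=0]; acc = 0; [j=1]; acc = 0; [k=1]; acc = 0; [j=0]; acc = 0; [j=1]; acc = 0; [k=2]; acc = 0; [j=0]; acc = 0; [j=1]; acc = 0; [k=3]; acc = 0; [j=0]; acc = 0; [j=1]; acc = 0; tmp = 20; return 0
after: tmp = 0; (((b + a) + (tmp * b)) == max(1, 5)) -> false; b = -2; acc = 0; [k=0]; acc = 0; acc = -1; acc = -2; [k=1]; acc = 0; acc = -1; acc = -2; [k=2]; acc = 0; acc = -1; acc = -2; [k=3]; acc = 0; acc = -1; acc = -2; tmp = 18; return -2
0 and -2 differ, so these are not the same function on this domain.
verdict: not equivalent; witness: a=-2, b=0


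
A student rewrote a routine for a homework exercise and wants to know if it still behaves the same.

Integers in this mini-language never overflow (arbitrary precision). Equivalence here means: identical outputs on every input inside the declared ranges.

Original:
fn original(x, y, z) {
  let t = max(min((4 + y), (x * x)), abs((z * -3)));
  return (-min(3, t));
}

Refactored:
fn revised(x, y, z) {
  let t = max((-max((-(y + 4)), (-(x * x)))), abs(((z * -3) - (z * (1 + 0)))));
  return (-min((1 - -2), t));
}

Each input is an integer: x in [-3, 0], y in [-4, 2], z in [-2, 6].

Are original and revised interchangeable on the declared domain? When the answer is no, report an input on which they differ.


One difference looks behavioral, but it never changes the outcome for any declared input; all 252 inputs agree.
verdict: equivalent


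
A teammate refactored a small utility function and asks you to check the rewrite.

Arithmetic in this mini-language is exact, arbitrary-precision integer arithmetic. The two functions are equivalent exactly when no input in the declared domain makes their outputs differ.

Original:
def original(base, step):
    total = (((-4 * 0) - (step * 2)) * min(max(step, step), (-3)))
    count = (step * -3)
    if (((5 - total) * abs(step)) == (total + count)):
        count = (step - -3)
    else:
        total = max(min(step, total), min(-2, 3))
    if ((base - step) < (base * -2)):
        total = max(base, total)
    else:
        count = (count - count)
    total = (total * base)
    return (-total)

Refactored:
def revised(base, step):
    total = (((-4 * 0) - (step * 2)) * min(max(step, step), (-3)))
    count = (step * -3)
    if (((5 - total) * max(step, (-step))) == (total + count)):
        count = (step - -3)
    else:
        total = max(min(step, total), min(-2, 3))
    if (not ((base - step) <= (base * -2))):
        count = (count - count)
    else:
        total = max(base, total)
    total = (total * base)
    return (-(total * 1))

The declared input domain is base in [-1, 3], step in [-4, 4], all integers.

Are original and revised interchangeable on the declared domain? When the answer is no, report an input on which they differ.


These are not equivalent — on base=-1, step=-3 the outputs split (-2 vs -1).
original: total = -18; count = 9; (((5 - total) * abs(step)) == (total + count)) -> false; total = -2; ((base - step) < (base * -2)) -> false; count = 0; total = 2; return -2
revised: total = -18; count = 9; (((5 - total) * max(step, (-step))) == (total + count)) -> false; total = -2; (not ((base - step) <= (base * -2))) -> false; total = -1; total = 1; return -1
verdict: not equivalent; witness: base=-1, step=-3


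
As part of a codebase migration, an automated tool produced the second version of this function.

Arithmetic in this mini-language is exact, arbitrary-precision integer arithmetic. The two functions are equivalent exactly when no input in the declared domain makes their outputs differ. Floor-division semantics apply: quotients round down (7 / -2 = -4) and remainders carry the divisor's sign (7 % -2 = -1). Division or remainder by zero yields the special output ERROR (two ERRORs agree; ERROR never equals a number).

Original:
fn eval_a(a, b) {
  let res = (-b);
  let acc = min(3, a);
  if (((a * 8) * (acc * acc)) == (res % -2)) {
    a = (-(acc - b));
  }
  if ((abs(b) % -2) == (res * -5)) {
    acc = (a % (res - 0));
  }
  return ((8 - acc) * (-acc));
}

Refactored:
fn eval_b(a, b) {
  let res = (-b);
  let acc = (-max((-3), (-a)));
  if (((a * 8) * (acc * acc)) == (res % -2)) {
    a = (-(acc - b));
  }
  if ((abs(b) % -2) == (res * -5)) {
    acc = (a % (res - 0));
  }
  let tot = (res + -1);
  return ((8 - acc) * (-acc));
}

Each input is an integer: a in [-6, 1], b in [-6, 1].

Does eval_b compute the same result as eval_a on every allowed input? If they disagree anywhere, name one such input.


Equivalent — the differences include min/max/abs usage differs, and arithmetic usage differs, and local variable names differ, and statement counts differ, and constant usage differs, yet no declared input distinguishes the two.
Tracing a=1, b=-3: eval_a: res := 3 | acc := 1 | (((a * 8) * (acc * acc)) == (res % -2)): false | ((abs(b) % -2) == (res * -5)): false | result -7 | eval_b: res := 3 | acc := 1 | (((a * 8) * (acc * acc)) == (res % -2)): false | ((abs(b) % -2) == (res * -5)): false | tot := 2 | result -7 — matching result -7.
An exhaustive pass over the 64 declared inputs shows identical outputs.
verdict: equivalent


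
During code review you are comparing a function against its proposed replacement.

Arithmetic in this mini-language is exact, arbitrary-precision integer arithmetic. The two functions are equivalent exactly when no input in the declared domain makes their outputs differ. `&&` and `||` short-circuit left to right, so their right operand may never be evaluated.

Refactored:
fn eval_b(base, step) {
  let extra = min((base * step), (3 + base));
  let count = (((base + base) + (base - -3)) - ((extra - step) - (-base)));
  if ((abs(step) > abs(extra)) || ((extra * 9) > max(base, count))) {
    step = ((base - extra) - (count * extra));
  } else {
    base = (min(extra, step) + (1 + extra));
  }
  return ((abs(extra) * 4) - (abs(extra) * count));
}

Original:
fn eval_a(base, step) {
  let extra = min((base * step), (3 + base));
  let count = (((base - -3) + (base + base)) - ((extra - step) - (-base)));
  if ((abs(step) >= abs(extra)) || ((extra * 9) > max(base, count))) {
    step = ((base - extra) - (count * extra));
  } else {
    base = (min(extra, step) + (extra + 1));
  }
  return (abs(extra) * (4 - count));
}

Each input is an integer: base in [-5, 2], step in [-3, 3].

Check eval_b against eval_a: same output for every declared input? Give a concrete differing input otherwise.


Although `(abs(step) >= abs(extra))` became `(abs(step) > abs(extra))`, no input in the stated domain can expose it; all 56 inputs agree.
verdict: equivalent


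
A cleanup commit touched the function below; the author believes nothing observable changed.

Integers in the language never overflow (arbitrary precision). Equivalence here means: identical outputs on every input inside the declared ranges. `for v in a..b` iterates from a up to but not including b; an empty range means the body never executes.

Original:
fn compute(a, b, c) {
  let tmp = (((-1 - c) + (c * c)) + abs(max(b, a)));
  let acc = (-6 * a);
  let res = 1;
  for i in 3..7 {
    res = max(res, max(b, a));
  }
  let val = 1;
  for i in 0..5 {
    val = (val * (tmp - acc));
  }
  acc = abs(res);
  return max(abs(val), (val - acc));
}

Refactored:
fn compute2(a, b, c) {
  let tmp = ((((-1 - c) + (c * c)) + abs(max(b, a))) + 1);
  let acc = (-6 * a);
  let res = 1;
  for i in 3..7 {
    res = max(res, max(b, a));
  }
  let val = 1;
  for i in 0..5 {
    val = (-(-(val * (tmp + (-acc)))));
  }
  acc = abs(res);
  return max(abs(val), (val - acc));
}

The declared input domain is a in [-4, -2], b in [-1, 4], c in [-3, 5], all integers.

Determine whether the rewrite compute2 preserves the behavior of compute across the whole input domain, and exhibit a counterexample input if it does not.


a=-4, b=-1, c=-3 yields 248832 from compute but 161051 from compute2.
verdict: not equivalent; witness: a=-4, b=-1, c=-3


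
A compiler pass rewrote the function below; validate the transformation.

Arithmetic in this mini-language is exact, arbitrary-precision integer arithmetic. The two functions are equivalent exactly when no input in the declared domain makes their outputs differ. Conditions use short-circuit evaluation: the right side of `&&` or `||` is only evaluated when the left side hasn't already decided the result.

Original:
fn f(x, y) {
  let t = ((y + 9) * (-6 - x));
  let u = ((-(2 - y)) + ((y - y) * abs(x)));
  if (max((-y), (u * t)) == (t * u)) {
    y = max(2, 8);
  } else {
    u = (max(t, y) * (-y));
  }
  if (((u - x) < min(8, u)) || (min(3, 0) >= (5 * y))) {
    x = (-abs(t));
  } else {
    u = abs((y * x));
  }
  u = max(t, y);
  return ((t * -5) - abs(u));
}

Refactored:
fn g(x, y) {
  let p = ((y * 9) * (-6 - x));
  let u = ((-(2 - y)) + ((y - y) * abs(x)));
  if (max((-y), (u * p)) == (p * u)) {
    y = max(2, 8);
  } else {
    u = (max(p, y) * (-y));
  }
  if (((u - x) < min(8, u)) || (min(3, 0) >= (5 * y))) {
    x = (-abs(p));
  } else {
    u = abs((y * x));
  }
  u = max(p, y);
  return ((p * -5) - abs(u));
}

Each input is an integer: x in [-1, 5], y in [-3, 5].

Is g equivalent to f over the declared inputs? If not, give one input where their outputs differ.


At x=-1, y=-3: f gives 142, g gives -810.
verdict: not equivalent; witness: x=-1, y=-3


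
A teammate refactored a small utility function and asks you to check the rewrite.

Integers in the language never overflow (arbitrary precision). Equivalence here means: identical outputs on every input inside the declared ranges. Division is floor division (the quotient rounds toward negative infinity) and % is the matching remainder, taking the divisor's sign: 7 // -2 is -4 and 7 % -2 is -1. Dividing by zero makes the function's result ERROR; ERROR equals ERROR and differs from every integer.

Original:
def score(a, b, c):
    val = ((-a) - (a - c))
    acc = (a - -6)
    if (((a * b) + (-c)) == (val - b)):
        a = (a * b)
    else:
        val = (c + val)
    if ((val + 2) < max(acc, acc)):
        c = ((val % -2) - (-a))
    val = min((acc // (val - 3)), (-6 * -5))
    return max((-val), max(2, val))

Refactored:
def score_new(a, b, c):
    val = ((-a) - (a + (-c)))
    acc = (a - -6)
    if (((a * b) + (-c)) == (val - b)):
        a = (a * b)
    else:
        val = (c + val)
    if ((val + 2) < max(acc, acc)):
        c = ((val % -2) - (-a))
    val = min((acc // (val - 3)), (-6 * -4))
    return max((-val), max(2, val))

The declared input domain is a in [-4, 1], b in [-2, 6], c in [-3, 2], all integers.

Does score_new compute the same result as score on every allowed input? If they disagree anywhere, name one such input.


Equivalent. Although `-5` became `-4`, no input in the stated domain can expose it.
Sweeping the whole domain (324 inputs) finds no disagreement.
One worked example (a=-4, b=3, c=1) — score: val=9, then acc=2, then (((a * b) + (-c)) == (val - b)) is false, then val=10, then ((val + 2) < max(acc, acc)) is false, then val=0, then returns 2; score_new: val=9, then acc=2, then (((a * b) + (-c)) == (val - b)) is false, then val=10, then ((val + 2) < max(acc, acc)) is false, then val=0, then returns 2; agreement on 2.
verdict: equivalent


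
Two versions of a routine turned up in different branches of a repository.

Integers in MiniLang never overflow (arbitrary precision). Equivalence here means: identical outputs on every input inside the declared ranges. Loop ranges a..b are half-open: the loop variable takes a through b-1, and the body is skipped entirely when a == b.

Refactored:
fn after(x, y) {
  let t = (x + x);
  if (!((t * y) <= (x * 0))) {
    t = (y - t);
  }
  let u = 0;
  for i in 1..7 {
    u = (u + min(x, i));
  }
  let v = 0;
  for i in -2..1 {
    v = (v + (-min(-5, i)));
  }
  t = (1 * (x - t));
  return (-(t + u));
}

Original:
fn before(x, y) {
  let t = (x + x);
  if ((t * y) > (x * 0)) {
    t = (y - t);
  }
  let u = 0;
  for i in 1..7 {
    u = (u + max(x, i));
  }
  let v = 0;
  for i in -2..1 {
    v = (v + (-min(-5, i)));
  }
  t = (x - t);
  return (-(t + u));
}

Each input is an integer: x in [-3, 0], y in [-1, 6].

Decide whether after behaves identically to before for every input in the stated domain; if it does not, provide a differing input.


Consider the input x=-3, y=-1.
before: t := -6 | ((t * y) > (x * 0)): true | t := 5 | u := 0 | iter i=1: | u := 1 | iter i=2: | u := 3 | iter i=3: | u := 6 | iter i=4: | u := 10 | iter i=5: | u := 15 | iter i=6: | u := 21 | v := 0 | iter i=-2: | v := 5 | iter i=-1: | v := 10 | iter i=0: | v := 15 | t := -8 | result -13
after: t := -6 | (!((t * y) <= (x * 0))): true | t := 5 | u := 0 | iter i=1: | u := -3 | iter i=2: | u := -6 | iter i=3: | u := -9 | iter i=4: | u := -12 | iter i=5: | u := -15 | iter i=6: | u := -18 | v := 0 | iter i=-2: | v := 5 | iter i=-1: | v := 10 | iter i=0: | v := 15 | t := -8 | result 26
-13 and 26 differ, so these are not the same function on this domain.
verdict: not equivalent; witness: x=-3, y=-1


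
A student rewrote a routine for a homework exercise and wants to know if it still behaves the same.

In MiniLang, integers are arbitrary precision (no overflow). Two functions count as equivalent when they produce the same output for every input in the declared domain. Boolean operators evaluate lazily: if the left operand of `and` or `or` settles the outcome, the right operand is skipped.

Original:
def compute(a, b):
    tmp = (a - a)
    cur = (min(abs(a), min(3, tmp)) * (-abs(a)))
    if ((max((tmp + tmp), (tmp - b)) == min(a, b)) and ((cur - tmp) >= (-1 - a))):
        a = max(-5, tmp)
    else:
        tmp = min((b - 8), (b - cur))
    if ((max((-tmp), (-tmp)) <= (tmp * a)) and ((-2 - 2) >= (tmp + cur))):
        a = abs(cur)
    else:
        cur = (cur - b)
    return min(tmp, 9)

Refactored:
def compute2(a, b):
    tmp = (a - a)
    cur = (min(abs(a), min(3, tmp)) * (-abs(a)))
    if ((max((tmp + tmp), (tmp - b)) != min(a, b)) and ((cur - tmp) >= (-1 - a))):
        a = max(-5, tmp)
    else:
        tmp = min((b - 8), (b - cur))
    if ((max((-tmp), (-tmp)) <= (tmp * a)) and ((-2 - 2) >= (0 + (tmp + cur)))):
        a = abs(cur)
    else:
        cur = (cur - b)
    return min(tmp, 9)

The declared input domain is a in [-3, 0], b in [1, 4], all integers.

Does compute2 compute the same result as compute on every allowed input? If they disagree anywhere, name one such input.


Evaluate both at a=-1, b=1.
compute: tmp := 0 | cur := 0 | ((max((tmp + tmp), (tmp - b)) == min(a, b)) and ((cur - tmp) >= (-1 - a))): false | tmp := -7 | ((max((-tmp), (-tmp)) <= (tmp * a)) and ((-2 - 2) >= (tmp + cur))): true | a := 0 | result -7
compute2: tmp := 0 | cur := 0 | ((max((tmp + tmp), (tmp - b)) != min(a, b)) and ((cur - tmp) >= (-1 - a))): true | a := 0 | ((max((-tmp), (-tmp)) <= (tmp * a)) and ((-2 - 2) >= (0 + (tmp + cur)))): false | cur := -1 | result 0
-7 vs 0 — the two versions disagree here.
verdict: not equivalent; witness: a=-1, b=1


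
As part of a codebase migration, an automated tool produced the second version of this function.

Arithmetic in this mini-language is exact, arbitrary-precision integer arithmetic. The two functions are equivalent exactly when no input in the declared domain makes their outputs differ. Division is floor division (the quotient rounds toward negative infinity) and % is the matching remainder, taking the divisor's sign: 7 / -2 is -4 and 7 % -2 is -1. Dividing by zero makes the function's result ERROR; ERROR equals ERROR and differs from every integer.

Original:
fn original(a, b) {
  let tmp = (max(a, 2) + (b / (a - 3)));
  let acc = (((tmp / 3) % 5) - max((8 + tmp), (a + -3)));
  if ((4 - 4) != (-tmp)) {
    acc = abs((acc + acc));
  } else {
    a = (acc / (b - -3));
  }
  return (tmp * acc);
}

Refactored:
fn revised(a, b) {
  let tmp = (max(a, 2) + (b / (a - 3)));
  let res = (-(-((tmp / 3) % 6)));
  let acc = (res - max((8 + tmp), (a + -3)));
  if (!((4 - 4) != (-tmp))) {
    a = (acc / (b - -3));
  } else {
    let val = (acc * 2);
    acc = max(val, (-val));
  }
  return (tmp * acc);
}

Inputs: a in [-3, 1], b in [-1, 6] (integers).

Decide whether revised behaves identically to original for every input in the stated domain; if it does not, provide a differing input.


These are not equivalent — on a=1, b=5 the outputs split (-6 vs -4).
original: tmp := -1 | acc := -3 | ((4 - 4) != (-tmp)): true | acc := 6 | result -6
revised: tmp := -1 | res := 5 | acc := -2 | (!((4 - 4) != (-tmp))): false | val := -4 | acc := 4 | result -4
verdict: not equivalent; witness: a=1, b=5


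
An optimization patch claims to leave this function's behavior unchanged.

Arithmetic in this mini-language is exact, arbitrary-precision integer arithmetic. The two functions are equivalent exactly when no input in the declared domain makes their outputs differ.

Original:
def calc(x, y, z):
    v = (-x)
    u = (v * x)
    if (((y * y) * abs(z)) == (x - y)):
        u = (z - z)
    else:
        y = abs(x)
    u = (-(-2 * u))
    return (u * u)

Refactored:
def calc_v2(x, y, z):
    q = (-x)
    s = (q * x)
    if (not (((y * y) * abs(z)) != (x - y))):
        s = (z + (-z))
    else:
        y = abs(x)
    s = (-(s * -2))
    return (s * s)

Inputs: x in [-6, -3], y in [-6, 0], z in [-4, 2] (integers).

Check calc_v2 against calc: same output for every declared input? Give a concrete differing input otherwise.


The two versions differ — the changes include local variable names differ, and arithmetic usage differs, and boolean connective usage differs, and comparison usage differs.
Spot check at x=-3, y=-2, z=2 — calc: v=3, then u=-9, then (((y * y) * abs(z)) == (x - y)) is false, then y=3, then u=-18, then returns 324. calc_v2: q=3, then s=-9, then (not (((y * y) * abs(z)) != (x - y))) is false, then y=3, then s=-18, then returns 324. Both give 324.
Checked all 196 inputs in the declared domain: the outputs agree on every one.
verdict: equivalent


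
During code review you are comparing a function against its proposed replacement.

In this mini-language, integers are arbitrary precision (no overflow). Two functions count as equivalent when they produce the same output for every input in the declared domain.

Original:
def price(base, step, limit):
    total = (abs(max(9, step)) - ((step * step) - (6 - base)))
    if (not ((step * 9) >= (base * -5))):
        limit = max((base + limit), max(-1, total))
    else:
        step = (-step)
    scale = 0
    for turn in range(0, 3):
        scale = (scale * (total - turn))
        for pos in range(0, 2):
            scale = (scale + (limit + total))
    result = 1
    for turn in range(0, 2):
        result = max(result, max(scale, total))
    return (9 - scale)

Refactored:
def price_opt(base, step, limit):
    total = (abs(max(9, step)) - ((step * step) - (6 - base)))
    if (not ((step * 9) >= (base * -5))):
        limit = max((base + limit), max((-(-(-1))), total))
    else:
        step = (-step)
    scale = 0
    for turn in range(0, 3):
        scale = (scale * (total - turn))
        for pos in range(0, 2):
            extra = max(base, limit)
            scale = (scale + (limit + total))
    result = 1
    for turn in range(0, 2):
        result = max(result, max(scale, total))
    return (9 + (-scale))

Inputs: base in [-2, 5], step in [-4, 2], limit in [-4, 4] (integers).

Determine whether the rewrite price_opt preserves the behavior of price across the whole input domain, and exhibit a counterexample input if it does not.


Equivalent — the differences include statement counts differ; min/max/abs usage differs; local variable names differ; arithmetic usage differs, yet no declared input distinguishes the two.
Tracing base=-1, step=-2, limit=1: price: total = 12; (not ((step * 9) >= (base * -5))) -> true; limit = 12; scale = 0; [turn=0]; scale = 0; [pos=0]; scale = 24; [pos=1]; scale = 48; [turn=1]; scale = 528; [pos=0]; scale = 552; [pos=1]; scale = 576; [turn=2]; scale = 5760; [pos=0]; scale = 5784; [pos=1]; scale = 5808; result = 1; [turn=0]; result = 5808; [turn=1]; result = 5808; return -5799 | price_opt: total = 12; (not ((step * 9) >= (base * -5))) -> true; limit = 12; scale = 0; [turn=0]; scale = 0; [pos=0]; extra = 12; scale = 24; [pos=1]; extra = 12; scale = 48; [turn=1]; scale = 528; [pos=0]; extra = 12; scale = 552; [pos=1]; extra = 12; scale = 576; [turn=2]; scale = 5760; [pos=0]; extra = 12; scale = 5784; [pos=1]; extra = 12; scale = 5808; result = 1; [turn=0]; result = 5808; [turn=1]; result = 5808; return -5799 — matching result -5799.
An exhaustive pass over the 504 declared inputs shows identical outputs.
verdict: equivalent


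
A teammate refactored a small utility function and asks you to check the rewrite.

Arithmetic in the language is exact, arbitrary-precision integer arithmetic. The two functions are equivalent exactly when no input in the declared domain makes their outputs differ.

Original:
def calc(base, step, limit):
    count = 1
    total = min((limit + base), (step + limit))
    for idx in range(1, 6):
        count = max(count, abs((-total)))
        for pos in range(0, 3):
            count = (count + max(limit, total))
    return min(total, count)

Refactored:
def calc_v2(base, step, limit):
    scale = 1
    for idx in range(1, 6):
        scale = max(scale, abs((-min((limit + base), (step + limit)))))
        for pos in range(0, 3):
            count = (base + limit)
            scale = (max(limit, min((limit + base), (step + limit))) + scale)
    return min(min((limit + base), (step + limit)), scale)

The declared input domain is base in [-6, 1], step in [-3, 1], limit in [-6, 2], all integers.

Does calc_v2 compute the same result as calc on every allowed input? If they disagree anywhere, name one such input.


Equivalent — the differences include arithmetic usage differs, plus min/max/abs usage differs, plus local variable names differ, yet no declared input distinguishes the two.
Spot check at base=-5, step=1, limit=-4 — calc: count := 1 | total := -9 | iter idx=1: | count := 9 | iter pos=0: | count := 5 | iter pos=1: | count := 1 | iter pos=2: | count := -3 | iter idx=2: | count := 9 | iter pos=0: | count := 5 | iter pos=1: | count := 1 | iter pos=2: | count := -3 | iter idx=3: | count := 9 | iter pos=0: | count := 5 | iter pos=1: | count := 1 | iter pos=2: | count := -3 | iter idx=4: | count := 9 | iter pos=0: | count := 5 | iter pos=1: | count := 1 | iter pos=2: | count := -3 | iter idx=5: | count := 9 | iter pos=0: | count := 5 | iter pos=1: | count := 1 | iter pos=2: | count := -3 | result -9. calc_v2: scale := 1 | iter idx=1: | scale := 9 | iter pos=0: | count := -9 | scale := 5 | iter pos=1: | count := -9 | scale := 1 | iter pos=2: | count := -9 | scale := -3 | iter idx=2: | scale := 9 | iter pos=0: | count := -9 | scale := 5 | iter pos=1: | count := -9 | scale := 1 | iter pos=2: | count := -9 | scale := -3 | iter idx=3: | scale := 9 | iter pos=0: | count := -9 | scale := 5 | iter pos=1: | count := -9 | scale := 1 | iter pos=2: | count := -9 | scale := -3 | iter idx=4: | scale := 9 | iter pos=0: | count := -9 | scale := 5 | iter pos=1: | count := -9 | scale := 1 | iter pos=2: | count := -9 | scale := -3 | iter idx=5: | scale := 9 | iter pos=0: | count := -9 | scale := 5 | iter pos=1: | count := -9 | scale := 1 | iter pos=2: | count := -9 | scale := -3 | result -9. Both give -9.
An exhaustive pass over the 360 declared inputs shows identical outputs.
verdict: equivalent


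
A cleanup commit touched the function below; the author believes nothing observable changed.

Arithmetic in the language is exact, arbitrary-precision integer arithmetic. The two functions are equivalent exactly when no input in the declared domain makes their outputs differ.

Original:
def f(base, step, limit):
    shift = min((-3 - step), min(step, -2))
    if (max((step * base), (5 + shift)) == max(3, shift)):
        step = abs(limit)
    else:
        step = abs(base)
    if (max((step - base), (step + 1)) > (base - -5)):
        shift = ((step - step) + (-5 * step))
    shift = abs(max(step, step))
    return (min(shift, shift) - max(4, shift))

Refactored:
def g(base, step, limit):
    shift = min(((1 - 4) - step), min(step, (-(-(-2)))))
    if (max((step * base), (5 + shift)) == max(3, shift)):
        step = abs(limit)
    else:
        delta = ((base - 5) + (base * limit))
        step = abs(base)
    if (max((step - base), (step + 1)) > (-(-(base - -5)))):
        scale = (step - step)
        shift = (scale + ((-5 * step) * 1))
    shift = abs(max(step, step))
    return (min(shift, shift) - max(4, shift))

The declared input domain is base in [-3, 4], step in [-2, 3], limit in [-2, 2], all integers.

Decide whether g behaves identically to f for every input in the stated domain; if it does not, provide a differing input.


The two versions differ — the changes include constant usage differs, local variable names differ, arithmetic usage differs, statement counts differ.
One worked example (base=-1, step=-2, limit=1) — f: shift := -2 | (max((step * base), (5 + shift)) == max(3, shift)): true | step := 1 | (max((step - base), (step + 1)) > (base - -5)): false | shift := 1 | result -3; g: shift := -2 | (max((step * base), (5 + shift)) == max(3, shift)): true | step := 1 | (max((step - base), (step + 1)) > (-(-(base - -5)))): false | shift := 1 | result -3; agreement on -3.
An exhaustive pass over the 240 declared inputs shows identical outputs.
verdict: equivalent


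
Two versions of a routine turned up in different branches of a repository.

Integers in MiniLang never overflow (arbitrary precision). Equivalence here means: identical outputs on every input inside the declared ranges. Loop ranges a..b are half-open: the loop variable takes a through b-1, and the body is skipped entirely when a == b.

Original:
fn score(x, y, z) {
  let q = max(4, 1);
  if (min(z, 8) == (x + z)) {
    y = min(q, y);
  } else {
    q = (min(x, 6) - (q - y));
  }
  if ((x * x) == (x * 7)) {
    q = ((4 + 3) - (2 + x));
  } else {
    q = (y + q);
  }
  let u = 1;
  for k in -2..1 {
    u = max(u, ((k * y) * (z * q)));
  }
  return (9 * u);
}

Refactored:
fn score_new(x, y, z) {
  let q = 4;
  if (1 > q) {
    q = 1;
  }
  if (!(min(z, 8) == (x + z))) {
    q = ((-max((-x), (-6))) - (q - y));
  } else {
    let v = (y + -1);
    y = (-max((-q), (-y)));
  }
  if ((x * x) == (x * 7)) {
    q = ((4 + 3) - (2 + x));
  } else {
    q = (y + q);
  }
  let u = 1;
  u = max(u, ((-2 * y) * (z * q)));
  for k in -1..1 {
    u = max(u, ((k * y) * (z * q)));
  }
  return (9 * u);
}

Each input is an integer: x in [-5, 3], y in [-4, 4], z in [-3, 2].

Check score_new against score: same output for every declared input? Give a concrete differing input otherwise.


Changes here: branching structure differs; and comparison usage differs; and boolean connective usage differs; and arithmetic usage differs; and statement counts differ; and constant usage differs; and min/max/abs usage differs; and loop structure differs; and local variable names differ; the full 486-point sweep finds no disagreement.
verdict: equivalent
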